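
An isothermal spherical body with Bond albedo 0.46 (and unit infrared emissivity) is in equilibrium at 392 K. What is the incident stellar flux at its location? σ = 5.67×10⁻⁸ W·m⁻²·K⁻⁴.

(1−a)S·πr² = σ·4πr²·T⁴ ⇒ S = 4σT⁴/(1−a).
S = 4·5.67×10⁻⁸·2.361×10¹⁰/0.540.

S ≈ 9920 W/m²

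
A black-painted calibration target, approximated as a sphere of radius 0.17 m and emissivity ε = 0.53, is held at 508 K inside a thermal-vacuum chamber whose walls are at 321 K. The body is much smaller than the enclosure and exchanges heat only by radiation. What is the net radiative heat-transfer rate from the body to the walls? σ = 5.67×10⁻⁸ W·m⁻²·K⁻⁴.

P_net ≈ 611 W

For a small grey body in a large enclosure: P_net = εσA(T_body⁴ − T_wall⁴).
A = 4πr² = 0.3632 m²; T_body⁴ − T_wall⁴ = 6.660×10¹⁰ − 1.062×10¹⁰ = 5.598×10¹⁰ K⁴.
|P_net| = 0.53·5.67×10⁻⁸·0.3632·5.598×10¹⁰.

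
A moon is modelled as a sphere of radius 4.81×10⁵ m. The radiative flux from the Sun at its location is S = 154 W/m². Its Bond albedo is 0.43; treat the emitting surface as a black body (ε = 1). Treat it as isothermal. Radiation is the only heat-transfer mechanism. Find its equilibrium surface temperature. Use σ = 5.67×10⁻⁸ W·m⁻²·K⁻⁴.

T ≈ 140 K

At equilibrium, absorbed power = emitted power.
Absorbing cross-section = πr² = 7.268×10¹¹ m²; emitting surface = 4πr² = 2.907×10¹² m² (ratio 4).
(1−a)S·A_cross = εσ·A_surf·T⁴  ⇒  T⁴ = (1−a)S/(4σ).
T⁴ = 0.570·154/(4·5.67×10⁻⁸) = 3.870×10⁸ K⁴.
T = (3.870×10⁸)^(1/4).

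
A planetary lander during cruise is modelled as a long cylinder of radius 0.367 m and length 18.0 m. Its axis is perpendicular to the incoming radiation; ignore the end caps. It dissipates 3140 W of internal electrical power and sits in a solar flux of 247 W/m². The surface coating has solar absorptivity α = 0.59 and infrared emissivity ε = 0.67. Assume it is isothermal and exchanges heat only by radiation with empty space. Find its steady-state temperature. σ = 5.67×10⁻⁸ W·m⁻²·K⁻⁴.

At steady state, absorbed solar power + internal power = radiated power.
Absorbed: α·S·A_cross = 0.59·247·13.21 = 1925 W (cross-section 2rL).
Total input = 1925 + 3140 = 5065 W.
Radiated: εσ·A_surf·T⁴ with A_surf = 2πrL = 41.51 m².
T⁴ = 5065/(0.67·5.67×10⁻⁸·41.51) = 3.212×10⁹ K⁴.

T ≈ 238 K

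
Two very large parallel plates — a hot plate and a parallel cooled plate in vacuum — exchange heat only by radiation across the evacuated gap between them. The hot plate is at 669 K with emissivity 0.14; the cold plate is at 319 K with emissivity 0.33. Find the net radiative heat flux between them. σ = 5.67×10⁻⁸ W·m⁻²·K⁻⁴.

For two infinite grey parallel plates, q = σ(T₁⁴ − T₂⁴)/(1/ε₁ + 1/ε₂ − 1).
T₁⁴ − T₂⁴ = 2.003×10¹¹ − 1.036×10¹⁰ = 1.900×10¹¹ K⁴.
1/ε₁ + 1/ε₂ − 1 = 7.143 + 3.030 − 1 = 9.173.
q = 5.67×10⁻⁸ × 1.900×10¹¹ / 9.173.

q ≈ 1170 W/m²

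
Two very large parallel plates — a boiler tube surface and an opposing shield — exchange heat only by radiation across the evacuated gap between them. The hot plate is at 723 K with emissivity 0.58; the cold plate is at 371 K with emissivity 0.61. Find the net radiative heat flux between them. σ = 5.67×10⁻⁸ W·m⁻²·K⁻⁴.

q ≈ 6100 W/m²

For two infinite grey parallel plates, q = σ(T₁⁴ − T₂⁴)/(1/ε₁ + 1/ε₂ − 1).
T₁⁴ − T₂⁴ = 2.732×10¹¹ − 1.895×10¹⁰ = 2.543×10¹¹ K⁴.
1/ε₁ + 1/ε₂ − 1 = 1.724 + 1.639 − 1 = 2.363.
q = 5.67×10⁻⁸ × 2.543×10¹¹ / 2.363.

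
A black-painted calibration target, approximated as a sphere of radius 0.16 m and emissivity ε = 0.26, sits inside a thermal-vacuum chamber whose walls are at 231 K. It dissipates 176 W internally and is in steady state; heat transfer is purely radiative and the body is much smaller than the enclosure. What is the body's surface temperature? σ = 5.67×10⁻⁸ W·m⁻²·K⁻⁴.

For a small grey body in a large enclosure, net radiated power = εσA(T⁴ − T_w⁴).
Steady state: P = εσA(T⁴ − T_w⁴) with A = 4πr² = 0.3217 m².
T⁴ = P/(εσA) + T_w⁴ = 176/(0.26·5.67×10⁻⁸·0.3217) + (231)⁴
    = 3.711×10¹⁰ + 2.847×10⁹ = 3.996×10¹⁰ K⁴.

T ≈ 447 K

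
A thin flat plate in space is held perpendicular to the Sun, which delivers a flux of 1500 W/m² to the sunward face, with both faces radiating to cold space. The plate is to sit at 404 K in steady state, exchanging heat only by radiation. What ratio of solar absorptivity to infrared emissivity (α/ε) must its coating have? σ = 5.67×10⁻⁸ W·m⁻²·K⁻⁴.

α/ε ≈ 2.01

Balance: αS·A = εσ·2A·T⁴ ⇒ α/ε = 2σT⁴/S.
α/ε = 2·5.67×10⁻⁸·(404)⁴/1500 = 2·5.67×10⁻⁸·2.664×10¹⁰/1500.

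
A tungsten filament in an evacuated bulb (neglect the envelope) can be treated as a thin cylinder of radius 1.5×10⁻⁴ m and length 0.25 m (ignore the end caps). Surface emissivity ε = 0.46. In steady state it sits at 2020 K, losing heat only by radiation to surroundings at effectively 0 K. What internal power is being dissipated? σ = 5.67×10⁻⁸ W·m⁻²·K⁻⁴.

P ≈ 102 W

Steady state: P = εσA T⁴.
A = 2πrL = 2.356×10⁻⁴ m²; T⁴ = (2020)⁴ = 1.665×10¹³ K⁴.
P = 0.46 × 5.67×10⁻⁸ × 2.356×10⁻⁴ × 1.665×10¹³.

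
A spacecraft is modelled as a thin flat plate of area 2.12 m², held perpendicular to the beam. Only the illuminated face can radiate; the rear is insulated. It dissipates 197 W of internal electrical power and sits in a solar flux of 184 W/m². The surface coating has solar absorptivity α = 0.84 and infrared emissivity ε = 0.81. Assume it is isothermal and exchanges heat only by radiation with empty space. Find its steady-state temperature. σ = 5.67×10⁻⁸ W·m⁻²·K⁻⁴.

At steady state, absorbed solar power + internal power = radiated power.
Absorbed: α·S·A_cross = 0.84·184·2.120 = 327.7 W (cross-section A).
Total input = 327.7 + 197 = 524.7 W.
Radiated: εσ·A_surf·T⁴ with A_surf = A = 2.120 m².
T⁴ = 524.7/(0.81·5.67×10⁻⁸·2.120) = 5.389×10⁹ K⁴.

T ≈ 271 K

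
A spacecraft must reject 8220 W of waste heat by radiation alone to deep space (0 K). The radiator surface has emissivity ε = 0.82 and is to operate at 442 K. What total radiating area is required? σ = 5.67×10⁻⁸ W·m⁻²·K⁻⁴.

A ≈ 4.63 m²

P = εσA T⁴ ⇒ A = P/(εσT⁴).
T⁴ = 3.817×10¹⁰ K⁴.
A = 8220/(0.82 × 5.67×10⁻⁸ × 3.817×10¹⁰).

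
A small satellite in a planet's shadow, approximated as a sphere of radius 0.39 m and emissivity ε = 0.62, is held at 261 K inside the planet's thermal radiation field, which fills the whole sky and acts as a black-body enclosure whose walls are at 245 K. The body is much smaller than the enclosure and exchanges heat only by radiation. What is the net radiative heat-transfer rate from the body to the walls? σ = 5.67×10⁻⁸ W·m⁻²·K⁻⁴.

For a small grey body in a large enclosure: P_net = εσA(T_body⁴ − T_wall⁴).
A = 4πr² = 1.911 m²; T_body⁴ − T_wall⁴ = 4.640×10⁹ − 3.603×10⁹ = 1.037×10⁹ K⁴.
|P_net| = 0.62·5.67×10⁻⁸·1.911·1.037×10⁹.

P_net ≈ 69.7 W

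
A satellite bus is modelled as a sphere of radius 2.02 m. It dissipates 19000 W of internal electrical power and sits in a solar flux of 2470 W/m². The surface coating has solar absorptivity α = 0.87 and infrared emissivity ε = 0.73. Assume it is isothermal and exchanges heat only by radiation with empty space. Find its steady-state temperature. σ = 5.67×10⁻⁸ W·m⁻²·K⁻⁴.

T ≈ 385 K

At steady state, absorbed solar power + internal power = radiated power.
Absorbed: α·S·A_cross = 0.87·2470·12.82 = 27550 W (cross-section πr²).
Total input = 27550 + 19000 = 46550 W.
Radiated: εσ·A_surf·T⁴ with A_surf = 4πr² = 51.28 m².
T⁴ = 46550/(0.73·5.67×10⁻⁸·51.28) = 2.193×10¹⁰ K⁴.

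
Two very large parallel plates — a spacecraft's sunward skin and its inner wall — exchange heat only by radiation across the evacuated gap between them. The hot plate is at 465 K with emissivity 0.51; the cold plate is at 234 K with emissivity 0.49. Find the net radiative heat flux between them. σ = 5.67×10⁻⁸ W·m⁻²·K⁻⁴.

q ≈ 827 W/m²

For two infinite grey parallel plates, q = σ(T₁⁴ − T₂⁴)/(1/ε₁ + 1/ε₂ − 1).
T₁⁴ − T₂⁴ = 4.675×10¹⁰ − 2.998×10⁹ = 4.376×10¹⁰ K⁴.
1/ε₁ + 1/ε₂ − 1 = 1.961 + 2.041 − 1 = 3.002.
q = 5.67×10⁻⁸ × 4.376×10¹⁰ / 3.002.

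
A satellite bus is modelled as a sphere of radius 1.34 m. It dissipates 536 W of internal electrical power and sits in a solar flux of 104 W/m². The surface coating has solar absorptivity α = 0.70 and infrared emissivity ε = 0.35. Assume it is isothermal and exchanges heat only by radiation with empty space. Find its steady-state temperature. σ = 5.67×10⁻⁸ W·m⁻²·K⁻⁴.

T ≈ 214 K

At steady state, absorbed solar power + internal power = radiated power.
Absorbed: α·S·A_cross = 0.70·104·5.641 = 410.7 W (cross-section πr²).
Total input = 410.7 + 536 = 946.7 W.
Radiated: εσ·A_surf·T⁴ with A_surf = 4πr² = 22.56 m².
T⁴ = 946.7/(0.35·5.67×10⁻⁸·22.56) = 2.114×10⁹ K⁴.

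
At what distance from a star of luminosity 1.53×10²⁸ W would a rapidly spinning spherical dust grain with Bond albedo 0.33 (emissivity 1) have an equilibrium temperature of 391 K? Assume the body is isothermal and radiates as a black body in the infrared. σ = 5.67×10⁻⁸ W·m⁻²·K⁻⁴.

d ≈ 3.92×10¹¹ m

For an isothermal black-emitting sphere, (1−a)S·πr² = σ·4πr²·T⁴ ⇒ S = 4σT⁴/(1−a).
S = 4·5.67×10⁻⁸·(391)⁴/0.670 = 7912 W/m².
Flux falls as S = L/(4πd²), so d = √(L/(4πS)) = √(1.53×10²⁸/(4π·7912)).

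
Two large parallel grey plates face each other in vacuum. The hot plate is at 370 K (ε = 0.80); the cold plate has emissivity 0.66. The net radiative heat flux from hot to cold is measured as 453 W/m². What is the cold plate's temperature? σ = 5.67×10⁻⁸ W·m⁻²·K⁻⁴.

q = σ(T₁⁴ − T₂⁴)/(1/ε₁ + 1/ε₂ − 1); denominator = 1.765.
T₂⁴ = T₁⁴ − q·(1/ε₁+1/ε₂−1)/σ = 1.874×10¹⁰ − 453·1.765/5.67×10⁻⁸
    = 4.639×10⁹ K⁴.

T₂ ≈ 261 K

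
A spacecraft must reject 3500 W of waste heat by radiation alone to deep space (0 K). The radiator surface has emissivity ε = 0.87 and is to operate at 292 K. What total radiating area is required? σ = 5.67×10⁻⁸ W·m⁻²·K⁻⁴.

P = εσA T⁴ ⇒ A = P/(εσT⁴).
T⁴ = 7.270×10⁹ K⁴.
A = 3500/(0.87 × 5.67×10⁻⁸ × 7.270×10⁹).

A ≈ 9.76 m²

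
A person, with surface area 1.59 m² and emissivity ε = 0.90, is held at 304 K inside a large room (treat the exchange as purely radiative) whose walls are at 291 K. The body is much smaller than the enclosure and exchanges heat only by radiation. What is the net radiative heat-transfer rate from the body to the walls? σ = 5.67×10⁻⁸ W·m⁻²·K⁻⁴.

P_net ≈ 111 W

For a small grey body in a large enclosure: P_net = εσA(T_body⁴ − T_wall⁴).
A = 1.59 m²; T_body⁴ − T_wall⁴ = 8.541×10⁹ − 7.171×10⁹ = 1.370×10⁹ K⁴.
|P_net| = 0.90·5.67×10⁻⁸·1.590·1.370×10⁹.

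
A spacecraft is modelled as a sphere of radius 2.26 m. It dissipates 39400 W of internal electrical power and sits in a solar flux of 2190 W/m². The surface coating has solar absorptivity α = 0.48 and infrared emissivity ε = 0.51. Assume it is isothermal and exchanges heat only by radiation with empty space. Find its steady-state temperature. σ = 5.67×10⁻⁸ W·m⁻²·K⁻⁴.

At steady state, absorbed solar power + internal power = radiated power.
Absorbed: α·S·A_cross = 0.48·2190·16.05 = 16870 W (cross-section πr²).
Total input = 16870 + 39400 = 56270 W.
Radiated: εσ·A_surf·T⁴ with A_surf = 4πr² = 64.18 m².
T⁴ = 56270/(0.51·5.67×10⁻⁸·64.18) = 3.032×10¹⁰ K⁴.

T ≈ 417 K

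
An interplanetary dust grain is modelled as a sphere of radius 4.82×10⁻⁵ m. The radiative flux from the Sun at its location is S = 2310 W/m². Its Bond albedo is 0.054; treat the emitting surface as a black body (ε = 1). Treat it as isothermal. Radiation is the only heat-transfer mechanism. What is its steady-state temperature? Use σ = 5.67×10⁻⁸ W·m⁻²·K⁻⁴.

At equilibrium, absorbed power = emitted power.
Absorbing cross-section = πr² = 7.299×10⁻⁹ m²; emitting surface = 4πr² = 2.919×10⁻⁸ m² (ratio 4).
(1−a)S·A_cross = εσ·A_surf·T⁴  ⇒  T⁴ = (1−a)S/(4σ).
T⁴ = 0.946·2310/(4·5.67×10⁻⁸) = 9.635×10⁹ K⁴.
T = (9.635×10⁹)^(1/4).

T ≈ 313 K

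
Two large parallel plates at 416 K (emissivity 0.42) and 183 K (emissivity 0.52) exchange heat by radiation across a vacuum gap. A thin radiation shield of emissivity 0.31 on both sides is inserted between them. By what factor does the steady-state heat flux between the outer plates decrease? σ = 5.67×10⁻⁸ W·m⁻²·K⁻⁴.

Without shield: q₀ = σΔ(T⁴)/(1/ε₁+1/ε₂−1) with denominator 3.304.
With shield the two gaps are in series; the resistances add: (1/ε₁+1/ε_s−1)+(1/ε_s+1/ε₂−1) = 4.607+4.149 = 8.756.
Heat-flux ratio q₀/q = 8.756/3.304.

factor ≈ 2.65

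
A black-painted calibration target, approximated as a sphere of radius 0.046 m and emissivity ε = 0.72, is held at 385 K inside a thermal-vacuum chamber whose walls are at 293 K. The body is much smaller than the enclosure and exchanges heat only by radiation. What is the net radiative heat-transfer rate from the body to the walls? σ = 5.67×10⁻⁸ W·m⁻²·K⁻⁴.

P_net ≈ 15.8 W

For a small grey body in a large enclosure: P_net = εσA(T_body⁴ − T_wall⁴).
A = 4πr² = 0.02659 m²; T_body⁴ − T_wall⁴ = 2.197×10¹⁰ − 7.370×10⁹ = 1.460×10¹⁰ K⁴.
|P_net| = 0.72·5.67×10⁻⁸·0.02659·1.460×10¹⁰.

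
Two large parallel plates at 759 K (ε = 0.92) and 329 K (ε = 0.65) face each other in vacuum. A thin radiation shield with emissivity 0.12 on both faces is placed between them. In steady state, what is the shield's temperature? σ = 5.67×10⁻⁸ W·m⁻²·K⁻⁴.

T_s ≈ 648 K

In steady state the net flux on the hot side equals that on the cold side.
σ(T₁⁴−T_s⁴)/D₁ = σ(T_s⁴−T₂⁴)/D₂, with D₁ = 1/ε₁+1/ε_s−1 = 8.420, D₂ = 1/ε_s+1/ε₂−1 = 8.872.
Solve for T_s⁴: T_s⁴ = (D₂·T₁⁴ + D₁·T₂⁴)/(D₁+D₂) = 1.760×10¹¹ K⁴.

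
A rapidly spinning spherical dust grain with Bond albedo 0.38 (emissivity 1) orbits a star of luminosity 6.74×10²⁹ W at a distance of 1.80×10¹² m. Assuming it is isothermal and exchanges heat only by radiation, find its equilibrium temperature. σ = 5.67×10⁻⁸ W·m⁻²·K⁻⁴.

First find the stellar flux at distance d: S = L/(4πd²) = 6.74×10²⁹/(4π·(1.80×10¹²)²) = 16550 W/m².
For an isothermal sphere, absorbed (1−a)S·πr² = emitted σ·4πr²·T⁴, so T⁴ = (1−a)S/(4σ).
T⁴ = 0.620·16550/(4·5.67×10⁻⁸) = 4.525×10¹⁰ K⁴.

T ≈ 461 K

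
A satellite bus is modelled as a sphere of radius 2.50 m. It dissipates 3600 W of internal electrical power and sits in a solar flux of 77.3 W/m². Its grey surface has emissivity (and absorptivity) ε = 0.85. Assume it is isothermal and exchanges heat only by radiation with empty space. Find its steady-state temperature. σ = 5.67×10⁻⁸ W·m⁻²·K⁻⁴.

At steady state, absorbed solar power + internal power = radiated power.
Absorbed: α·S·A_cross = 0.85·77.3·19.63 = 1290 W (cross-section πr²).
Total input = 1290 + 3600 = 4890 W.
Radiated: εσ·A_surf·T⁴ with A_surf = 4πr² = 78.54 m².
T⁴ = 4890/(0.85·5.67×10⁻⁸·78.54) = 1.292×10⁹ K⁴.

T ≈ 190 K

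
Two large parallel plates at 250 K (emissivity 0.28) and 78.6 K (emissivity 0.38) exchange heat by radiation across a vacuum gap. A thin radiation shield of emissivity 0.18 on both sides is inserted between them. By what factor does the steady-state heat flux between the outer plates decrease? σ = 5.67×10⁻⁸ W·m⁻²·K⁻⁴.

Without shield: q₀ = σΔ(T⁴)/(1/ε₁+1/ε₂−1) with denominator 5.203.
With shield the two gaps are in series; the resistances add: (1/ε₁+1/ε_s−1)+(1/ε_s+1/ε₂−1) = 8.127+7.187 = 15.31.
Heat-flux ratio q₀/q = 15.31/5.203.

factor ≈ 2.94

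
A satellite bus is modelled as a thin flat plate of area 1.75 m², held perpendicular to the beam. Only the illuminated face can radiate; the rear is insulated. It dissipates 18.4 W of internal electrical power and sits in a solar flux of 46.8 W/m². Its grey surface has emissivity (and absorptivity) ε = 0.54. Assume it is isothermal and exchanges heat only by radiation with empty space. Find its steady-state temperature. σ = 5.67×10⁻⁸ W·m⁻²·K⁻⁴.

At steady state, absorbed solar power + internal power = radiated power.
Absorbed: α·S·A_cross = 0.54·46.8·1.750 = 44.23 W (cross-section A).
Total input = 44.23 + 18.4 = 62.63 W.
Radiated: εσ·A_surf·T⁴ with A_surf = A = 1.750 m².
T⁴ = 62.63/(0.54·5.67×10⁻⁸·1.750) = 1.169×10⁹ K⁴.

T ≈ 185 K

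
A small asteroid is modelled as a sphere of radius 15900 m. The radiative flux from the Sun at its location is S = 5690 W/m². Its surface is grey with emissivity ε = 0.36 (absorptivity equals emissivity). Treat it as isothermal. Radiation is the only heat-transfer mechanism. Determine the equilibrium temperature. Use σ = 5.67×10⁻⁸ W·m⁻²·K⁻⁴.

T ≈ 398 K

At equilibrium, absorbed power = emitted power.
Absorbing cross-section = πr² = 7.942×10⁸ m²; emitting surface = 4πr² = 3.177×10⁹ m² (ratio 4).
εS·A_cross = εσ·A_surf·T⁴  ⇒  T⁴ = S/(4σ)   (ε cancels).
T⁴ = 5690/(4·5.67×10⁻⁸) = 2.509×10¹⁰ K⁴.
T = (2.509×10¹⁰)^(1/4).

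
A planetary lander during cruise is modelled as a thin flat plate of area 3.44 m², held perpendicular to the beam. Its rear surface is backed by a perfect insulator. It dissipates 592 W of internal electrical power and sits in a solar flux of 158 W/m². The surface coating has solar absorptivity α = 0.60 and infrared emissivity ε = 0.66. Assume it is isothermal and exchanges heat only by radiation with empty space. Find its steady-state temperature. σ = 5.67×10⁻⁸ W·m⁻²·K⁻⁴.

T ≈ 291 K

At steady state, absorbed solar power + internal power = radiated power.
Absorbed: α·S·A_cross = 0.60·158·3.440 = 326.1 W (cross-section A).
Total input = 326.1 + 592 = 918.1 W.
Radiated: εσ·A_surf·T⁴ with A_surf = A = 3.440 m².
T⁴ = 918.1/(0.66·5.67×10⁻⁸·3.440) = 7.132×10⁹ K⁴.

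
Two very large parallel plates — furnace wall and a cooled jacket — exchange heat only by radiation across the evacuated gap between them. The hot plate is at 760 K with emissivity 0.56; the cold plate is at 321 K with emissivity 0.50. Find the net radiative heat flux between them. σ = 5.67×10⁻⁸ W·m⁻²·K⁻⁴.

For two infinite grey parallel plates, q = σ(T₁⁴ − T₂⁴)/(1/ε₁ + 1/ε₂ − 1).
T₁⁴ − T₂⁴ = 3.336×10¹¹ − 1.062×10¹⁰ = 3.230×10¹¹ K⁴.
1/ε₁ + 1/ε₂ − 1 = 1.786 + 2.000 − 1 = 2.786.
q = 5.67×10⁻⁸ × 3.230×10¹¹ / 2.786.

q ≈ 6570 W/m²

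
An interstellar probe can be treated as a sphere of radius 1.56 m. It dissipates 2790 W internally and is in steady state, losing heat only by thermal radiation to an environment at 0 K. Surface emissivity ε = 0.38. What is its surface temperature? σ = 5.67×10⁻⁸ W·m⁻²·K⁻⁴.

Steady state: internal power = radiated power, P = εσA T⁴.
Radiating area A = 4πr² = 30.58 m².
T⁴ = P/(εσA) = 2790/(0.38·5.67×10⁻⁸·30.58) = 4.234×10⁹ K⁴.
T = (4.234×10⁹)^(1/4).

T ≈ 255 K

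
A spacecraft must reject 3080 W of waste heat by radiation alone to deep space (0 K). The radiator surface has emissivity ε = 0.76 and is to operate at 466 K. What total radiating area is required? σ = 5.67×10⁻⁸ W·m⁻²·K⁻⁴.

A ≈ 1.52 m²

P = εσA T⁴ ⇒ A = P/(εσT⁴).
T⁴ = 4.716×10¹⁰ K⁴.
A = 3080/(0.76 × 5.67×10⁻⁸ × 4.716×10¹⁰).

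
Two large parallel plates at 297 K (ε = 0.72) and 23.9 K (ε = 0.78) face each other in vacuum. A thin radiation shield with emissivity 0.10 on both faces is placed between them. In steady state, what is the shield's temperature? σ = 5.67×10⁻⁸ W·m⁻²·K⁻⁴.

In steady state the net flux on the hot side equals that on the cold side.
σ(T₁⁴−T_s⁴)/D₁ = σ(T_s⁴−T₂⁴)/D₂, with D₁ = 1/ε₁+1/ε_s−1 = 10.39, D₂ = 1/ε_s+1/ε₂−1 = 10.28.
Solve for T_s⁴: T_s⁴ = (D₂·T₁⁴ + D₁·T₂⁴)/(D₁+D₂) = 3.870×10⁹ K⁴.

T_s ≈ 249 K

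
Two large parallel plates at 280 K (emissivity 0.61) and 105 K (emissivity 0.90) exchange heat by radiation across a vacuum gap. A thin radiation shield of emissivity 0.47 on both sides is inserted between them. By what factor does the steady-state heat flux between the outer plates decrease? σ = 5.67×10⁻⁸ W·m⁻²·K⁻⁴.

Without shield: q₀ = σΔ(T⁴)/(1/ε₁+1/ε₂−1) with denominator 1.750.
With shield the two gaps are in series; the resistances add: (1/ε₁+1/ε_s−1)+(1/ε_s+1/ε₂−1) = 2.767+2.239 = 5.006.
Heat-flux ratio q₀/q = 5.006/1.750.

factor ≈ 2.86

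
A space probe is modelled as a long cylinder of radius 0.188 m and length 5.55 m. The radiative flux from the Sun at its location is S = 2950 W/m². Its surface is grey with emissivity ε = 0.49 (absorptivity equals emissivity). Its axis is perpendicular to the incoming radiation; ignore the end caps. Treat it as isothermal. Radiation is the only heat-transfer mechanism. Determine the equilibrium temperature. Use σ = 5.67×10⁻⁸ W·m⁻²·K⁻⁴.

T ≈ 359 K

At equilibrium, absorbed power = emitted power.
Absorbing cross-section = 2rL = 2.087 m²; emitting surface = 2πrL = 6.556 m² (ratio π).
εS·A_cross = εσ·A_surf·T⁴  ⇒  T⁴ = S/(πσ)   (ε cancels).
T⁴ = 2950/(π·5.67×10⁻⁸) = 1.656×10¹⁰ K⁴.
T = (1.656×10¹⁰)^(1/4).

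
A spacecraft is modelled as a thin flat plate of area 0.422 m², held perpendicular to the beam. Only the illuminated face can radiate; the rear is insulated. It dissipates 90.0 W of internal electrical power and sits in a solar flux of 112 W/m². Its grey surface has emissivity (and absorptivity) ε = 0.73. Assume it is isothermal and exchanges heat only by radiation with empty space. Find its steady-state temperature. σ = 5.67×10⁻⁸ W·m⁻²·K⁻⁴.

At steady state, absorbed solar power + internal power = radiated power.
Absorbed: α·S·A_cross = 0.73·112·0.4220 = 34.50 W (cross-section A).
Total input = 34.50 + 90.0 = 124.5 W.
Radiated: εσ·A_surf·T⁴ with A_surf = A = 0.4220 m².
T⁴ = 124.5/(0.73·5.67×10⁻⁸·0.4220) = 7.128×10⁹ K⁴.

T ≈ 291 K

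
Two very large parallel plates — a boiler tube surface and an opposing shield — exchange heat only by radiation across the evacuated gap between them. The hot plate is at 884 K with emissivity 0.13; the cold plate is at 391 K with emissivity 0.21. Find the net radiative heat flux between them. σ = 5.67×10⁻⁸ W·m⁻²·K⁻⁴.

q ≈ 2910 W/m²

For two infinite grey parallel plates, q = σ(T₁⁴ − T₂⁴)/(1/ε₁ + 1/ε₂ − 1).
T₁⁴ − T₂⁴ = 6.107×10¹¹ − 2.337×10¹⁰ = 5.873×10¹¹ K⁴.
1/ε₁ + 1/ε₂ − 1 = 7.692 + 4.762 − 1 = 11.45.
q = 5.67×10⁻⁸ × 5.873×10¹¹ / 11.45.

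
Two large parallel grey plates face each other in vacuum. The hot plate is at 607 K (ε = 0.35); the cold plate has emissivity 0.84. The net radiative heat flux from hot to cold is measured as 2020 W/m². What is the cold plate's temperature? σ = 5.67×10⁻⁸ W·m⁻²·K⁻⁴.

q = σ(T₁⁴ − T₂⁴)/(1/ε₁ + 1/ε₂ − 1); denominator = 3.048.
T₂⁴ = T₁⁴ − q·(1/ε₁+1/ε₂−1)/σ = 1.358×10¹¹ − 2020·3.048/5.67×10⁻⁸
    = 2.718×10¹⁰ K⁴.

T₂ ≈ 406 K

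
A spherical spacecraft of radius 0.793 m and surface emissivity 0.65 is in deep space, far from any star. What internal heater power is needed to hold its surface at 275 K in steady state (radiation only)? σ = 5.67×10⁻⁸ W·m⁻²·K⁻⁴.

P = εσ·4πr²·T⁴.
4πr² = 7.902 m²; T⁴ = 5.719×10⁹ K⁴.
P = 0.65·5.67×10⁻⁸·7.902·5.719×10⁹.

P ≈ 1670 W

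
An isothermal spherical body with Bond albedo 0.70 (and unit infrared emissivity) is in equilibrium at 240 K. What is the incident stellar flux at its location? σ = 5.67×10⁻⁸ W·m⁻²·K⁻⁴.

S ≈ 2510 W/m²

(1−a)S·πr² = σ·4πr²·T⁴ ⇒ S = 4σT⁴/(1−a).
S = 4·5.67×10⁻⁸·3.318×10⁹/0.300.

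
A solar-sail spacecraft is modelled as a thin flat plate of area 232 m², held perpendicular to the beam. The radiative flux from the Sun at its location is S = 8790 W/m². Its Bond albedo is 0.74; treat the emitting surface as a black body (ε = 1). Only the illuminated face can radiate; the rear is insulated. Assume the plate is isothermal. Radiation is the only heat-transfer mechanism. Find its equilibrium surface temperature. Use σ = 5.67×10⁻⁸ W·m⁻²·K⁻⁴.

T ≈ 448 K

At equilibrium, absorbed power = emitted power.
Absorbing cross-section = A = 232.0 m²; emitting surface = A = 232.0 m² (ratio 1).
(1−a)S·A_cross = εσ·A_surf·T⁴  ⇒  T⁴ = (1−a)S/(1σ).
T⁴ = 0.260·8790/(1·5.67×10⁻⁸) = 4.031×10¹⁰ K⁴.
T = (4.031×10¹⁰)^(1/4).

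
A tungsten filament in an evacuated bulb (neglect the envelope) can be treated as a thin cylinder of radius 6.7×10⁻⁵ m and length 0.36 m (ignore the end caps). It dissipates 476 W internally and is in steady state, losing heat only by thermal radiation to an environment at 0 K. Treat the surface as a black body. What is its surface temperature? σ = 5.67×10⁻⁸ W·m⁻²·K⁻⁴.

Steady state: internal power = radiated power, P = εσA T⁴.
Radiating area A = 2πrL = 1.516×10⁻⁴ m².
T⁴ = P/(εσA) = 476/(1.0·5.67×10⁻⁸·1.516×10⁻⁴) = 5.539×10¹³ K⁴.
T = (5.539×10¹³)^(1/4).

T ≈ 2730 K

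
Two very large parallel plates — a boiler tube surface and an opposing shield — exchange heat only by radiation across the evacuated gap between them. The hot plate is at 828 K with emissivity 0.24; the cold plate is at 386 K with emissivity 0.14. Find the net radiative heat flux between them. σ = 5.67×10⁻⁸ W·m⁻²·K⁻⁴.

For two infinite grey parallel plates, q = σ(T₁⁴ − T₂⁴)/(1/ε₁ + 1/ε₂ − 1).
T₁⁴ − T₂⁴ = 4.700×10¹¹ − 2.220×10¹⁰ = 4.478×10¹¹ K⁴.
1/ε₁ + 1/ε₂ − 1 = 4.167 + 7.143 − 1 = 10.31.
q = 5.67×10⁻⁸ × 4.478×10¹¹ / 10.31.

q ≈ 2460 W/m²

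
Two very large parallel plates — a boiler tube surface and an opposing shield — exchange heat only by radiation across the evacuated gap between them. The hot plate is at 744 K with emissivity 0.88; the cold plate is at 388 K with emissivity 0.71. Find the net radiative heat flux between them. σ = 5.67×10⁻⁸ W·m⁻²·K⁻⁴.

For two infinite grey parallel plates, q = σ(T₁⁴ − T₂⁴)/(1/ε₁ + 1/ε₂ − 1).
T₁⁴ − T₂⁴ = 3.064×10¹¹ − 2.266×10¹⁰ = 2.837×10¹¹ K⁴.
1/ε₁ + 1/ε₂ − 1 = 1.136 + 1.408 − 1 = 1.545.
q = 5.67×10⁻⁸ × 2.837×10¹¹ / 1.545.

q ≈ 10400 W/m²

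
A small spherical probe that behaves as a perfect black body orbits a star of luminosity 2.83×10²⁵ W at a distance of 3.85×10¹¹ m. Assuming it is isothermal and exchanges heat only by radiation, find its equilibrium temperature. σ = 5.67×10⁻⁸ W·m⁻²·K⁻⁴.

First find the stellar flux at distance d: S = L/(4πd²) = 2.83×10²⁵/(4π·(3.85×10¹¹)²) = 15.19 W/m².
For an isothermal sphere, absorbed (1−a)S·πr² = emitted σ·4πr²·T⁴, so T⁴ = (1−a)S/(4σ).
T⁴ = 1.00·15.19/(4·5.67×10⁻⁸) = 6.699×10⁷ K⁴.

T ≈ 90.5 K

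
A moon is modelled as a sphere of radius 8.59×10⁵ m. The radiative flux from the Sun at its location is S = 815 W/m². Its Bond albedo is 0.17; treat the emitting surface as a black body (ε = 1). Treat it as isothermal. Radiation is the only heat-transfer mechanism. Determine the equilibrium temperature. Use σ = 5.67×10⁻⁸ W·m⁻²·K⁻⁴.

T ≈ 234 K

At equilibrium, absorbed power = emitted power.
Absorbing cross-section = πr² = 2.318×10¹² m²; emitting surface = 4πr² = 9.272×10¹² m² (ratio 4).
(1−a)S·A_cross = εσ·A_surf·T⁴  ⇒  T⁴ = (1−a)S/(4σ).
T⁴ = 0.830·815/(4·5.67×10⁻⁸) = 2.983×10⁹ K⁴.
T = (2.983×10⁹)^(1/4).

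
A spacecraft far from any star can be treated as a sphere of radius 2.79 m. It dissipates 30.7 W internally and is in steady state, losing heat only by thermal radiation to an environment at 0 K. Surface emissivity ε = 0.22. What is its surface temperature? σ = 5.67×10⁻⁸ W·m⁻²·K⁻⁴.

Steady state: internal power = radiated power, P = εσA T⁴.
Radiating area A = 4πr² = 97.82 m².
T⁴ = P/(εσA) = 30.7/(0.22·5.67×10⁻⁸·97.82) = 2.516×10⁷ K⁴.
T = (2.516×10⁷)^(1/4).

T ≈ 70.8 K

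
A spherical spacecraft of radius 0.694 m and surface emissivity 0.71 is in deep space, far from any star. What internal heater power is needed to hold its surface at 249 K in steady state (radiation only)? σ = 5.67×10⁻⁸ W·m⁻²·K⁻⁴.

P = εσ·4πr²·T⁴.
4πr² = 6.052 m²; T⁴ = 3.844×10⁹ K⁴.
P = 0.71·5.67×10⁻⁸·6.052·3.844×10⁹.

P ≈ 937 W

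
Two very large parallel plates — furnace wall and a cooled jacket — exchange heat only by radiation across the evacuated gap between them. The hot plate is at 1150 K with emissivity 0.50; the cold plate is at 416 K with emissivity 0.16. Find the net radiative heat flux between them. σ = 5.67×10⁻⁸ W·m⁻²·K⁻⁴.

q ≈ 13400 W/m²

For two infinite grey parallel plates, q = σ(T₁⁴ − T₂⁴)/(1/ε₁ + 1/ε₂ − 1).
T₁⁴ − T₂⁴ = 1.749×10¹² − 2.995×10¹⁰ = 1.719×10¹² K⁴.
1/ε₁ + 1/ε₂ − 1 = 2.000 + 6.250 − 1 = 7.250.
q = 5.67×10⁻⁸ × 1.719×10¹² / 7.250.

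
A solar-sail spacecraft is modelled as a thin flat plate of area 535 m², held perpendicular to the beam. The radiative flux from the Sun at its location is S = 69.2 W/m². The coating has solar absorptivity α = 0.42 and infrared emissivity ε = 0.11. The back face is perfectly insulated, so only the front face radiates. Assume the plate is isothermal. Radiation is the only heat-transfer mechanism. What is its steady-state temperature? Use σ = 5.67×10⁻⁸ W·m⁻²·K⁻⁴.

At equilibrium, absorbed power = emitted power.
Absorbing cross-section = A = 535.0 m²; emitting surface = A = 535.0 m² (ratio 1).
αS·A_cross = εσ·A_surf·T⁴  ⇒  T⁴ = αS/(ε·1σ).
T⁴ = 0.420·69.2/(0.11·1·5.67×10⁻⁸) = 4.660×10⁹ K⁴.
T = (4.660×10⁹)^(1/4).

T ≈ 261 K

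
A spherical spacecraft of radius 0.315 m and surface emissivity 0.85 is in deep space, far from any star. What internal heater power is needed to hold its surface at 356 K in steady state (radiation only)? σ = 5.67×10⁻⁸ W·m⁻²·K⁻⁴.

P = εσ·4πr²·T⁴.
4πr² = 1.247 m²; T⁴ = 1.606×10¹⁰ K⁴.
P = 0.85·5.67×10⁻⁸·1.247·1.606×10¹⁰.

P ≈ 965 W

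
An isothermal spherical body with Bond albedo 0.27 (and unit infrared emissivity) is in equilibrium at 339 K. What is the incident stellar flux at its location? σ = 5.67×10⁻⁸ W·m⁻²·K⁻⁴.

S ≈ 4100 W/m²

(1−a)S·πr² = σ·4πr²·T⁴ ⇒ S = 4σT⁴/(1−a).
S = 4·5.67×10⁻⁸·1.321×10¹⁰/0.730.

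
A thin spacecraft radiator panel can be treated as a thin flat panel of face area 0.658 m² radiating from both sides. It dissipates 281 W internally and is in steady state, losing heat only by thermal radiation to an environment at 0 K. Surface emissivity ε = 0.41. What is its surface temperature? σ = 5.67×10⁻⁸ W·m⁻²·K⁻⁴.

T ≈ 310 K

Steady state: internal power = radiated power, P = εσA T⁴.
Radiating area A = 2·0.658 = 1.316 m².
T⁴ = P/(εσA) = 281/(0.41·5.67×10⁻⁸·1.316) = 9.185×10⁹ K⁴.
T = (9.185×10⁹)^(1/4).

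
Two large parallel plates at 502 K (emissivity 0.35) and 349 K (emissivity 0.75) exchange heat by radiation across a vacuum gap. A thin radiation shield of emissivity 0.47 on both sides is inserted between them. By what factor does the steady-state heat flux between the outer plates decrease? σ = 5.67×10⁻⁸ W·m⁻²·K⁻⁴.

factor ≈ 2.02

Without shield: q₀ = σΔ(T⁴)/(1/ε₁+1/ε₂−1) with denominator 3.190.
With shield the two gaps are in series; the resistances add: (1/ε₁+1/ε_s−1)+(1/ε_s+1/ε₂−1) = 3.985+2.461 = 6.446.
Heat-flux ratio q₀/q = 6.446/3.190.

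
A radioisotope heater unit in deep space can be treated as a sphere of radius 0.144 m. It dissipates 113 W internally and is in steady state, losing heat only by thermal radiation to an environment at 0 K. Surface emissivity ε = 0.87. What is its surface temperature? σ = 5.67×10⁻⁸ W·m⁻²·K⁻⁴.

T ≈ 306 K

Steady state: internal power = radiated power, P = εσA T⁴.
Radiating area A = 4πr² = 0.2606 m².
T⁴ = P/(εσA) = 113/(0.87·5.67×10⁻⁸·0.2606) = 8.791×10⁹ K⁴.
T = (8.791×10⁹)^(1/4).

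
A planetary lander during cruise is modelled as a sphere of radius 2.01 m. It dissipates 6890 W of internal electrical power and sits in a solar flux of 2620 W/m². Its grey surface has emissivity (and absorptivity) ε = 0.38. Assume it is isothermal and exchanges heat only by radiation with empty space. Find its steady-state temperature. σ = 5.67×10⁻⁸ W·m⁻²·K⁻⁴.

At steady state, absorbed solar power + internal power = radiated power.
Absorbed: α·S·A_cross = 0.38·2620·12.69 = 12640 W (cross-section πr²).
Total input = 12640 + 6890 = 19530 W.
Radiated: εσ·A_surf·T⁴ with A_surf = 4πr² = 50.77 m².
T⁴ = 19530/(0.38·5.67×10⁻⁸·50.77) = 1.785×10¹⁰ K⁴.

T ≈ 366 K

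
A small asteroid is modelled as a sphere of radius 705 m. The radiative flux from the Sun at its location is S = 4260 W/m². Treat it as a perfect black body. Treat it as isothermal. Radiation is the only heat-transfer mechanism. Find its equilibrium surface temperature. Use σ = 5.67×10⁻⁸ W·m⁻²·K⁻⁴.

At equilibrium, absorbed power = emitted power.
Absorbing cross-section = πr² = 1.561×10⁶ m²; emitting surface = 4πr² = 6.246×10⁶ m² (ratio 4).
S·A_cross = εσ·A_surf·T⁴  ⇒  T⁴ = S/(4σ).
T⁴ = 1.00·4260/(4·5.67×10⁻⁸) = 1.878×10¹⁰ K⁴.
T = (1.878×10¹⁰)^(1/4).

T ≈ 370 K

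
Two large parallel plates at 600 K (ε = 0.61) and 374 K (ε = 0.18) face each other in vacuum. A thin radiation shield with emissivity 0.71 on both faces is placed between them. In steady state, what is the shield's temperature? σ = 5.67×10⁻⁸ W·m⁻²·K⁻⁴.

T_s ≈ 564 K

In steady state the net flux on the hot side equals that on the cold side.
σ(T₁⁴−T_s⁴)/D₁ = σ(T_s⁴−T₂⁴)/D₂, with D₁ = 1/ε₁+1/ε_s−1 = 2.048, D₂ = 1/ε_s+1/ε₂−1 = 5.964.
Solve for T_s⁴: T_s⁴ = (D₂·T₁⁴ + D₁·T₂⁴)/(D₁+D₂) = 1.015×10¹¹ K⁴.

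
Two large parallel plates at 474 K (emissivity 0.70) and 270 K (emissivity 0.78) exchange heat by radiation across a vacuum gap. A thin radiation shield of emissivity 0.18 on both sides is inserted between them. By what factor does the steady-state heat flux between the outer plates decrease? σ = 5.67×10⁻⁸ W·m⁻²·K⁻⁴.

factor ≈ 6.91

Without shield: q₀ = σΔ(T⁴)/(1/ε₁+1/ε₂−1) with denominator 1.711.
With shield the two gaps are in series; the resistances add: (1/ε₁+1/ε_s−1)+(1/ε_s+1/ε₂−1) = 5.984+5.838 = 11.82.
Heat-flux ratio q₀/q = 11.82/1.711.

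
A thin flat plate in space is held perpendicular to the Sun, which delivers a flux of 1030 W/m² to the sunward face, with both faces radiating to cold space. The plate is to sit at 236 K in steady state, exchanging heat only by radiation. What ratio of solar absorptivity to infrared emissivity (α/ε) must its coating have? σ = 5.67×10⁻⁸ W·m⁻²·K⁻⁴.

α/ε ≈ 0.342

Balance: αS·A = εσ·2A·T⁴ ⇒ α/ε = 2σT⁴/S.
α/ε = 2·5.67×10⁻⁸·(236)⁴/1030 = 2·5.67×10⁻⁸·3.102×10⁹/1030.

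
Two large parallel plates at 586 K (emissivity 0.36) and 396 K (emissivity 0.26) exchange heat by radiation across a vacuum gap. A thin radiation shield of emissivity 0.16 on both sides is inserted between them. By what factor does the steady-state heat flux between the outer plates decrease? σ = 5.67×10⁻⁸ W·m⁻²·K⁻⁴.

Without shield: q₀ = σΔ(T⁴)/(1/ε₁+1/ε₂−1) with denominator 5.624.
With shield the two gaps are in series; the resistances add: (1/ε₁+1/ε_s−1)+(1/ε_s+1/ε₂−1) = 8.028+9.096 = 17.12.
Heat-flux ratio q₀/q = 17.12/5.624.

factor ≈ 3.04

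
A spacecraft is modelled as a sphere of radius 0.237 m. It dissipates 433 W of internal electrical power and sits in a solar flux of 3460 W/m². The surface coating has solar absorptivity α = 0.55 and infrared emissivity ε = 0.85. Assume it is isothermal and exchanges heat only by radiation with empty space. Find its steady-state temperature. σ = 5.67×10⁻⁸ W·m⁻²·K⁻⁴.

At steady state, absorbed solar power + internal power = radiated power.
Absorbed: α·S·A_cross = 0.55·3460·0.1765 = 335.8 W (cross-section πr²).
Total input = 335.8 + 433 = 768.8 W.
Radiated: εσ·A_surf·T⁴ with A_surf = 4πr² = 0.7058 m².
T⁴ = 768.8/(0.85·5.67×10⁻⁸·0.7058) = 2.260×10¹⁰ K⁴.

T ≈ 388 K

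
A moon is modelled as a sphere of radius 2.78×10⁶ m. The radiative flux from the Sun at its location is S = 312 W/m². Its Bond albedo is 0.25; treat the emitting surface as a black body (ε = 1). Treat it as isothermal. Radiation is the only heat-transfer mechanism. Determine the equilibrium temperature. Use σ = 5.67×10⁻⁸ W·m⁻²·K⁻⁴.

T ≈ 179 K

At equilibrium, absorbed power = emitted power.
Absorbing cross-section = πr² = 2.428×10¹³ m²; emitting surface = 4πr² = 9.712×10¹³ m² (ratio 4).
(1−a)S·A_cross = εσ·A_surf·T⁴  ⇒  T⁴ = (1−a)S/(4σ).
T⁴ = 0.750·312/(4·5.67×10⁻⁸) = 1.032×10⁹ K⁴.
T = (1.032×10⁹)^(1/4).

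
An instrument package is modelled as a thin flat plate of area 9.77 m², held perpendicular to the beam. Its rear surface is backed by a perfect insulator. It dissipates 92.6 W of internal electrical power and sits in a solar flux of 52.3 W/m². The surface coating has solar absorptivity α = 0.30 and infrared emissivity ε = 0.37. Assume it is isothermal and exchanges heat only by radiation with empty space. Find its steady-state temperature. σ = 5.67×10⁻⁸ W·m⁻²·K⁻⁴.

T ≈ 186 K

At steady state, absorbed solar power + internal power = radiated power.
Absorbed: α·S·A_cross = 0.30·52.3·9.770 = 153.3 W (cross-section A).
Total input = 153.3 + 92.6 = 245.9 W.
Radiated: εσ·A_surf·T⁴ with A_surf = A = 9.770 m².
T⁴ = 245.9/(0.37·5.67×10⁻⁸·9.770) = 1.200×10⁹ K⁴.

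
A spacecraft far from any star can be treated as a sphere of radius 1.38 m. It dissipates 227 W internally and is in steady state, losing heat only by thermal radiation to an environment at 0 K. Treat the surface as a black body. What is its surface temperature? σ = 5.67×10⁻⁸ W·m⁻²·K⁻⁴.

Steady state: internal power = radiated power, P = εσA T⁴.
Radiating area A = 4πr² = 23.93 m².
T⁴ = P/(εσA) = 227/(1.0·5.67×10⁻⁸·23.93) = 1.673×10⁸ K⁴.
T = (1.673×10⁸)^(1/4).

T ≈ 114 K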